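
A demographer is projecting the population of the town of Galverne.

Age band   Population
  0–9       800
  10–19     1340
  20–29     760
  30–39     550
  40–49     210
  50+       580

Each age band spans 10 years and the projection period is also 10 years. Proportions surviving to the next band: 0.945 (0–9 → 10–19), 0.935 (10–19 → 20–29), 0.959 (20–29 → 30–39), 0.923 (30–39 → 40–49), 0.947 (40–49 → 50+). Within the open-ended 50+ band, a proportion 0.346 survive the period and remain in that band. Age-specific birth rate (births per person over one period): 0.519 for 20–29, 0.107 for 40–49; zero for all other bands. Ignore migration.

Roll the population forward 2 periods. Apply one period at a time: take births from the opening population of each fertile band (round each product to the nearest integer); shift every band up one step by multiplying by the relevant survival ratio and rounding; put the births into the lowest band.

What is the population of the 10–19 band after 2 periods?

Call the groups 1 to 6, youngest first.
Period 1:
Births: 760 × 0.519 = 394  |  210 × 0.107 = 22 → total 416
Group 2: 800 × 0.945 = 756
Group 3: 1340 × 0.935 = 1253
Group 4: 760 × 0.959 = 729
Group 5: 550 × 0.923 = 508
Group 6: 210 × 0.947 + 580 × 0.346 = 199 + 201 = 400
End of period: [416, 756, 1253, 729, 508, 400]
Period 2:
Births: 1253 × 0.519 = 650  |  508 × 0.107 = 54 → total 704
Group 2: 416 × 0.945 = 393
Group 3: 756 × 0.935 = 707
Group 4: 1253 × 0.959 = 1202
Group 5: 729 × 0.923 = 673
Group 6: 508 × 0.947 + 400 × 0.346 = 481 + 138 = 619
End of period: [704, 393, 707, 1202, 673, 619]

393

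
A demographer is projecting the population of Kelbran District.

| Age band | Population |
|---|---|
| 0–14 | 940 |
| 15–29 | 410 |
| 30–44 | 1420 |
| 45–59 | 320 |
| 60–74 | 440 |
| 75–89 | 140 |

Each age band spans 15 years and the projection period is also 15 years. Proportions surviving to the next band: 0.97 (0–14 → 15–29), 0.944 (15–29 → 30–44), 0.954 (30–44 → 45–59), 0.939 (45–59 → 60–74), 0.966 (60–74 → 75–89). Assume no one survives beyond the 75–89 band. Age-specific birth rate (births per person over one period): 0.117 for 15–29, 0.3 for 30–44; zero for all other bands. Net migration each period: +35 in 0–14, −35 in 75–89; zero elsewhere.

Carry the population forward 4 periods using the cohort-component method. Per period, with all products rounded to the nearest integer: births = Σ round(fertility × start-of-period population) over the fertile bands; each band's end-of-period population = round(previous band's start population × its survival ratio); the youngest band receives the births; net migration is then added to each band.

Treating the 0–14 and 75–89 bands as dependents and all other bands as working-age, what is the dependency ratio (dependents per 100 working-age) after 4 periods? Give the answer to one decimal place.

Period 1:
Births: 410 * 0.117 = 48  |  1420 * 0.3 = 426 → total 474
15–29: 940 * 0.97 = 912
30–44: 410 * 0.944 = 387
45–59: 1420 * 0.954 = 1355
60–74: 320 * 0.939 = 300
75–89: 440 * 0.966 = 425
Net migration: 0–14 + 35 → 509; 75–89 − 35 → 390
→ [509, 912, 387, 1355, 300, 390]
Period 2:
Births: 912 * 0.117 = 107  |  387 * 0.3 = 116 → total 223
15–29: 509 * 0.97 = 494
30–44: 912 * 0.944 = 861
45–59: 387 * 0.954 = 369
60–74: 1355 * 0.939 = 1272
75–89: 300 * 0.966 = 290
Net migration: 0–14 + 35 → 258; 75–89 − 35 → 255
→ [258, 494, 861, 369, 1272, 255]
Period 3:
Births: 494 * 0.117 = 58  |  861 * 0.3 = 258 → total 316
15–29: 258 * 0.97 = 250
30–44: 494 * 0.944 = 466
45–59: 861 * 0.954 = 821
60–74: 369 * 0.939 = 346
75–89: 1272 * 0.966 = 1229
Net migration: 0–14 + 35 → 351; 75–89 − 35 → 1194
→ [351, 250, 466, 821, 346, 1194]
Period 4:
Births: 250 * 0.117 = 29  |  466 * 0.3 = 140 → total 169
15–29: 351 * 0.97 = 340
30–44: 250 * 0.944 = 236
45–59: 466 * 0.954 = 445
60–74: 821 * 0.939 = 771
75–89: 346 * 0.966 = 334
Net migration: 0–14 + 35 → 204; 75–89 − 35 → 299
→ [204, 340, 236, 445, 771, 299]
Dependents (band 0–14 + band 75–89) = 204 + 299 = 503; working-age = 1792; ratio = 503/1792 × 100 = 28.1

28.1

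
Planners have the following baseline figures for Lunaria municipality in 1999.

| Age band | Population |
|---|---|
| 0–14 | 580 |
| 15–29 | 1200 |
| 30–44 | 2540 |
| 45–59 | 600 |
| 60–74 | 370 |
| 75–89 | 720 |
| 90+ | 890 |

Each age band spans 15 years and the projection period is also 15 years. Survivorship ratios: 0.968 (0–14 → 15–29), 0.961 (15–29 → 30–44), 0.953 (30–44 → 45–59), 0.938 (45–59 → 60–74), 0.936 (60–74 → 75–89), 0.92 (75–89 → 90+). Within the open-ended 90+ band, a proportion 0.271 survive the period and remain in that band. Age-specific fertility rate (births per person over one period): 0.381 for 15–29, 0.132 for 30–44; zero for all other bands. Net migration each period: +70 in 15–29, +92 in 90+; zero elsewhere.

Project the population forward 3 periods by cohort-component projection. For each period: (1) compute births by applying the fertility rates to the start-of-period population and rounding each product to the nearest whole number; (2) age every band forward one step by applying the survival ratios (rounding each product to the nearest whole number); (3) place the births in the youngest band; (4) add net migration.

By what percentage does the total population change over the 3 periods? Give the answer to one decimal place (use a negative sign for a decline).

-10.9

Call the groups 1 to 7, youngest first.
After projecting period 1:
Births: 1200 × 0.381 = 457  |  2540 × 0.132 = 335 — total 792
Group 2: 580 × 0.968 = 561
Group 3: 1200 × 0.961 = 1153
Group 4: 2540 × 0.953 = 2421
Group 5: 600 × 0.938 = 563
Group 6: 370 × 0.936 = 346
Group 7: 720 × 0.92 + 890 × 0.271 = 662 + 241 = 903
Net migration: Group 2 + 70 → 631; Group 7 + 92 → 995
→ [792, 631, 1153, 2421, 563, 346, 995]
After projecting period 2:
Births: 631 × 0.381 = 240  |  1153 × 0.132 = 152 — total 392
Group 2: 792 × 0.968 = 767
Group 3: 631 × 0.961 = 606
Group 4: 1153 × 0.953 = 1099
Group 5: 2421 × 0.938 = 2271
Group 6: 563 × 0.936 = 527
Group 7: 346 × 0.92 + 995 × 0.271 = 318 + 270 = 588
Net migration: Group 2 + 70 → 837; Group 7 + 92 → 680
→ [392, 837, 606, 1099, 2271, 527, 680]
After projecting period 3:
Births: 837 × 0.381 = 319  |  606 × 0.132 = 80 — total 399
Group 2: 392 × 0.968 = 379
Group 3: 837 × 0.961 = 804
Group 4: 606 × 0.953 = 578
Group 5: 1099 × 0.938 = 1031
Group 6: 2271 × 0.936 = 2126
Group 7: 527 × 0.92 + 680 × 0.271 = 485 + 184 = 669
Net migration: Group 2 + 70 → 449; Group 7 + 92 → 761
→ [399, 449, 804, 578, 1031, 2126, 761]
Total: 6900 → 6148; change = -752; percentage change = -10.9%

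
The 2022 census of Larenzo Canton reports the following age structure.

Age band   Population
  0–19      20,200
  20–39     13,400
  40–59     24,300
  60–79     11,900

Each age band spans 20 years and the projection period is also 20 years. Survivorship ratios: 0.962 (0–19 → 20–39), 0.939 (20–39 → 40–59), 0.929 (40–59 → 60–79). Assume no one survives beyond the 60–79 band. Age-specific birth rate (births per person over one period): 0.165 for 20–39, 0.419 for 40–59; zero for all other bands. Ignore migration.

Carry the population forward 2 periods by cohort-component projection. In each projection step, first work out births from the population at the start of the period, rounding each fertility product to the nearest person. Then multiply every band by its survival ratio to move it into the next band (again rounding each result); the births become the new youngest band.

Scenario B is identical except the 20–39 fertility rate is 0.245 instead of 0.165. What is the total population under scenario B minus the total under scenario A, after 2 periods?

Let band 1 be 0–19 through band 4 = 60–79.
Period 1.
Births: 13400 × 0.165 = 2211, 24300 × 0.419 = 10182 → total 12393
Band 2: 20200 × 0.962 = 19432
Band 3: 13400 × 0.939 = 12583
Band 4: 24300 × 0.929 = 22575
Population now: 0–19=12393, 20–39=19432, 40–59=12583, 60–79=22575
Period 2.
Births: 19432 × 0.165 = 3206, 12583 × 0.419 = 5272 → total 8478
Band 2: 12393 × 0.962 = 11922
Band 3: 19432 × 0.939 = 18247
Band 4: 12583 × 0.929 = 11690
Population now: 0–19=8478, 20–39=11922, 40–59=18247, 60–79=11690
Scenario A total after 2 periods: 50337
Scenario B projection —
Period 1.
Births: 13400 × 0.245 = 3283, 24300 × 0.419 = 10182 → total 13465
Band 2: 20200 × 0.962 = 19432
Band 3: 13400 × 0.939 = 12583
Band 4: 24300 × 0.929 = 22575
Population now: 0–19=13465, 20–39=19432, 40–59=12583, 60–79=22575
Period 2.
Births: 19432 × 0.245 = 4761, 12583 × 0.419 = 5272 → total 10033
Band 2: 13465 × 0.962 = 12953
Band 3: 19432 × 0.939 = 18247
Band 4: 12583 × 0.929 = 11690
Population now: 0–19=10033, 20–39=12953, 40–59=18247, 60–79=11690
Scenario B total after 2 periods: 52923
Difference B − A = 52923 − 50337 = 2586

2586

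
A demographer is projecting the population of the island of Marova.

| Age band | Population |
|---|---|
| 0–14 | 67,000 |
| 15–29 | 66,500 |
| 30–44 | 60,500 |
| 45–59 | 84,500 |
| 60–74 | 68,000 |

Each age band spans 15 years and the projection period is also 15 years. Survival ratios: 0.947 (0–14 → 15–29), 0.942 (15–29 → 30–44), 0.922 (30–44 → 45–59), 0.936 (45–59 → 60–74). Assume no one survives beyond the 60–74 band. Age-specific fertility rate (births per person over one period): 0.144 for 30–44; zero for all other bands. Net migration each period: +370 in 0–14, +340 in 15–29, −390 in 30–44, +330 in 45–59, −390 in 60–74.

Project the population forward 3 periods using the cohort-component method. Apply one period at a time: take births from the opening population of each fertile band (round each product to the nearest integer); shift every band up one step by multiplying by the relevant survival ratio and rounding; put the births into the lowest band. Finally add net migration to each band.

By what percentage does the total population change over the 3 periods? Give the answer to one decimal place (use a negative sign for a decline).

-61.0

Let group 1 be 0–14 through group 5 = 60–74.
After projecting period 1:
Births: 60500 × 0.144 = 8712
Group 2: 67000 × 0.947 = 63449
Group 3: 66500 × 0.942 = 62643
Group 4: 60500 × 0.922 = 55781
Group 5: 84500 × 0.936 = 79092
Net migration: Group 1 + 370 → 9082; Group 2 + 340 → 63789; Group 3 − 390 → 62253; Group 4 + 330 → 56111; Group 5 − 390 → 78702
End of period: [9082, 63789, 62253, 56111, 78702]
After projecting period 2:
Births: 62253 × 0.144 = 8964
Group 2: 9082 × 0.947 = 8601
Group 3: 63789 × 0.942 = 60089
Group 4: 62253 × 0.922 = 57397
Group 5: 56111 × 0.936 = 52520
Net migration: Group 1 + 370 → 9334; Group 2 + 340 → 8941; Group 3 − 390 → 59699; Group 4 + 330 → 57727; Group 5 − 390 → 52130
End of period: [9334, 8941, 59699, 57727, 52130]
After projecting period 3:
Births: 59699 × 0.144 = 8597
Group 2: 9334 × 0.947 = 8839
Group 3: 8941 × 0.942 = 8422
Group 4: 59699 × 0.922 = 55042
Group 5: 57727 × 0.936 = 54032
Net migration: Group 1 + 370 → 8967; Group 2 + 340 → 9179; Group 3 − 390 → 8032; Group 4 + 330 → 55372; Group 5 − 390 → 53642
End of period: [8967, 9179, 8032, 55372, 53642]
Total: 346500 → 135192; change = -211308; percentage change = -61.0%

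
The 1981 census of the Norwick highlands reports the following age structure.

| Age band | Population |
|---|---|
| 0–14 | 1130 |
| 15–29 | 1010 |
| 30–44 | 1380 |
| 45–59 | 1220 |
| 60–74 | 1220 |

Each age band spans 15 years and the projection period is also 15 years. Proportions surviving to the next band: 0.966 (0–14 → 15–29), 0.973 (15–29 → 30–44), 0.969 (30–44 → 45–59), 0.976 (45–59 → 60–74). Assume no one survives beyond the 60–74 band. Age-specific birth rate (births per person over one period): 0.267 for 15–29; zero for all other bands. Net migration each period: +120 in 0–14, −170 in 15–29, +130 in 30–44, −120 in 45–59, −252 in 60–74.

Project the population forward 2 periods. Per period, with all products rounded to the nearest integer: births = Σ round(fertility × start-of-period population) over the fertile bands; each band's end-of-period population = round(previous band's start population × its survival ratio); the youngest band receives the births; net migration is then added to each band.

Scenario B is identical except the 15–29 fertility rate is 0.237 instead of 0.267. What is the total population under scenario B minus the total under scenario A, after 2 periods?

-57

[period 1]
Births: 1010 × 0.267 = 270
15–29: 1130 × 0.966 = 1092
30–44: 1010 × 0.973 = 983
45–59: 1380 × 0.969 = 1337
60–74: 1220 × 0.976 = 1191
Net migration: 0–14 + 120 → 390; 15–29 − 170 → 922; 30–44 + 130 → 1113; 45–59 − 120 → 1217; 60–74 − 252 → 939
End of period: [390, 922, 1113, 1217, 939]
[period 2]
Births: 922 × 0.267 = 246
15–29: 390 × 0.966 = 377
30–44: 922 × 0.973 = 897
45–59: 1113 × 0.969 = 1078
60–74: 1217 × 0.976 = 1188
Net migration: 0–14 + 120 → 366; 15–29 − 170 → 207; 30–44 + 130 → 1027; 45–59 − 120 → 958; 60–74 − 252 → 936
End of period: [366, 207, 1027, 958, 936]
Scenario A total after 2 periods: 3494
Scenario B projection —
[period 1]
Births: 1010 × 0.237 = 239
15–29: 1130 × 0.966 = 1092
30–44: 1010 × 0.973 = 983
45–59: 1380 × 0.969 = 1337
60–74: 1220 × 0.976 = 1191
Net migration: 0–14 + 120 → 359; 15–29 − 170 → 922; 30–44 + 130 → 1113; 45–59 − 120 → 1217; 60–74 − 252 → 939
End of period: [359, 922, 1113, 1217, 939]
[period 2]
Births: 922 × 0.237 = 219
15–29: 359 × 0.966 = 347
30–44: 922 × 0.973 = 897
45–59: 1113 × 0.969 = 1078
60–74: 1217 × 0.976 = 1188
Net migration: 0–14 + 120 → 339; 15–29 − 170 → 177; 30–44 + 130 → 1027; 45–59 − 120 → 958; 60–74 − 252 → 936
End of period: [339, 177, 1027, 958, 936]
Scenario B total after 2 periods: 3437
Difference B − A = 3437 − 3494 = -57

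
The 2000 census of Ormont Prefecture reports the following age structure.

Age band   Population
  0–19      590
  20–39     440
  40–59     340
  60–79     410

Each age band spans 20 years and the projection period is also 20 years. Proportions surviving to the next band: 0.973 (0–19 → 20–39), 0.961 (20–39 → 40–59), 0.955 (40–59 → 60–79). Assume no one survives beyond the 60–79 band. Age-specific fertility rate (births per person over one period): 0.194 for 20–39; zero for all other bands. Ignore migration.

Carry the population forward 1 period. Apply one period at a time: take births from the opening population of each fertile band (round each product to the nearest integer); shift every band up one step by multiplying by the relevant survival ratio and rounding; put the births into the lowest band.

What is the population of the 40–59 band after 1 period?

Period 1:
Births: 440 × 0.194 = 85
20–39: 590 × 0.973 = 574
40–59: 440 × 0.961 = 423
60–79: 340 × 0.955 = 325
Giving 85 / 574 / 423 / 325.

423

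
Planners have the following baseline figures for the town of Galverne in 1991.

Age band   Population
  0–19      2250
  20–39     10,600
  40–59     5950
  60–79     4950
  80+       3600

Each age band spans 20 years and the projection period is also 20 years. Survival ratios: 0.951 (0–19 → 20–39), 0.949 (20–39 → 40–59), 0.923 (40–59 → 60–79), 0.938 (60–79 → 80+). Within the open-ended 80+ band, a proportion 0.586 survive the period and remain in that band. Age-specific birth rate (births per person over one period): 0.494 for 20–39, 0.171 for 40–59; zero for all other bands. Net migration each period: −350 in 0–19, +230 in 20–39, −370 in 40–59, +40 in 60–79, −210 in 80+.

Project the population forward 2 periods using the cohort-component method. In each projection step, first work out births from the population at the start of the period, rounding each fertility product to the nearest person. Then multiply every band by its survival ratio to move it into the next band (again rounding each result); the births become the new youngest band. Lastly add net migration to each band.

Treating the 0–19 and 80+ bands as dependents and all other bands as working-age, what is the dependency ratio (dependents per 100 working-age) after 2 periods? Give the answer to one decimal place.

— Period 1 —
Births: 10600 × 0.494 = 5236, 5950 × 0.171 = 1017 → 6253
20–39: 2250 × 0.951 = 2140
40–59: 10600 × 0.949 = 10059
60–79: 5950 × 0.923 = 5492
80+: 4950 × 0.938 + 3600 × 0.586 = 4643 + 2110 = 6753
Net migration: 0–19 − 350 → 5903; 20–39 + 230 → 2370; 40–59 − 370 → 9689; 60–79 + 40 → 5532; 80+ − 210 → 6543
Population now: 0–19=5903, 20–39=2370, 40–59=9689, 60–79=5532, 80+=6543
— Period 2 —
Births: 2370 × 0.494 = 1171, 9689 × 0.171 = 1657 → 2828
20–39: 5903 × 0.951 = 5614
40–59: 2370 × 0.949 = 2249
60–79: 9689 × 0.923 = 8943
80+: 5532 × 0.938 + 6543 × 0.586 = 5189 + 3834 = 9023
Net migration: 0–19 − 350 → 2478; 20–39 + 230 → 5844; 40–59 − 370 → 1879; 60–79 + 40 → 8983; 80+ − 210 → 8813
Population now: 0–19=2478, 20–39=5844, 40–59=1879, 60–79=8983, 80+=8813
Dependents (band 0–19 + band 80+) = 2478 + 8813 = 11291; working-age = 16706; ratio = 11291/16706 × 100 = 67.6

67.6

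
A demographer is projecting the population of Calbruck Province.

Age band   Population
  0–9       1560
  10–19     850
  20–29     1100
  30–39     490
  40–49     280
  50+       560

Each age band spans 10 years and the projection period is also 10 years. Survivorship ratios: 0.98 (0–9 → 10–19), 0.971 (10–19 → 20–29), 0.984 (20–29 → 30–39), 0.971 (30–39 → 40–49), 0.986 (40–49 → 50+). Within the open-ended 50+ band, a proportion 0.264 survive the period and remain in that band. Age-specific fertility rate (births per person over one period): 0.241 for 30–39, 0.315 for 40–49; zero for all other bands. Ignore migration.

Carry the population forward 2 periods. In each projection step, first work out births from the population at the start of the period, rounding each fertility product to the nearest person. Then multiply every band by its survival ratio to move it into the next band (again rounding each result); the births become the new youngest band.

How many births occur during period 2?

411

After projecting period 1:
Births: 490 × 0.241 = 118 ; 280 × 0.315 = 88 ⇒ total 206
10–19: 1560 × 0.98 = 1529
20–29: 850 × 0.971 = 825
30–39: 1100 × 0.984 = 1082
40–49: 490 × 0.971 = 476
50+: 280 × 0.986 + 560 × 0.264 = 276 + 148 = 424
Giving 206 / 1529 / 825 / 1082 / 476 / 424.
After projecting period 2:
Births: 1082 × 0.241 = 261 ; 476 × 0.315 = 150 ⇒ total 411
10–19: 206 × 0.98 = 202
20–29: 1529 × 0.971 = 1485
30–39: 825 × 0.984 = 812
40–49: 1082 × 0.971 = 1051
50+: 476 × 0.986 + 424 × 0.264 = 469 + 112 = 581
Giving 411 / 202 / 1485 / 812 / 1051 / 581.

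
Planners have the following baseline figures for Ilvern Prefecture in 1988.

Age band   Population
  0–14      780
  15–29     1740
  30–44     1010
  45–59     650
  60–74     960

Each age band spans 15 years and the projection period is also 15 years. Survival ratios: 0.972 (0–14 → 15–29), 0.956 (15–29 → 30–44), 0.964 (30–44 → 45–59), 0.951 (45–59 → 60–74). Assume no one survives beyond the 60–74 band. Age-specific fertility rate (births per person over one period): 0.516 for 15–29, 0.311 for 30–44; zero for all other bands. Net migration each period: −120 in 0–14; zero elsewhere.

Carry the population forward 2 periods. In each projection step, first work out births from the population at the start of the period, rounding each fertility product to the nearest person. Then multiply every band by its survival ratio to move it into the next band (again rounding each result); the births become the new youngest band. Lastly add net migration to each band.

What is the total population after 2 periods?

Numbering the bands 1..5 from youngest to oldest:
[period 1]
Births: 1740 * 0.516 = 898, 1010 * 0.311 = 314 ⇒ total 1212
Band 2: 780 * 0.972 = 758
Band 3: 1740 * 0.956 = 1663
Band 4: 1010 * 0.964 = 974
Band 5: 650 * 0.951 = 618
Net migration: Band 1 − 120 → 1092
→ [1092, 758, 1663, 974, 618]
[period 2]
Births: 758 * 0.516 = 391, 1663 * 0.311 = 517 ⇒ total 908
Band 2: 1092 * 0.972 = 1061
Band 3: 758 * 0.956 = 725
Band 4: 1663 * 0.964 = 1603
Band 5: 974 * 0.951 = 926
Net migration: Band 1 − 120 → 788
→ [788, 1061, 725, 1603, 926]
Total after period 2: 788 + 1061 + 725 + 1603 + 926 = 5103

5103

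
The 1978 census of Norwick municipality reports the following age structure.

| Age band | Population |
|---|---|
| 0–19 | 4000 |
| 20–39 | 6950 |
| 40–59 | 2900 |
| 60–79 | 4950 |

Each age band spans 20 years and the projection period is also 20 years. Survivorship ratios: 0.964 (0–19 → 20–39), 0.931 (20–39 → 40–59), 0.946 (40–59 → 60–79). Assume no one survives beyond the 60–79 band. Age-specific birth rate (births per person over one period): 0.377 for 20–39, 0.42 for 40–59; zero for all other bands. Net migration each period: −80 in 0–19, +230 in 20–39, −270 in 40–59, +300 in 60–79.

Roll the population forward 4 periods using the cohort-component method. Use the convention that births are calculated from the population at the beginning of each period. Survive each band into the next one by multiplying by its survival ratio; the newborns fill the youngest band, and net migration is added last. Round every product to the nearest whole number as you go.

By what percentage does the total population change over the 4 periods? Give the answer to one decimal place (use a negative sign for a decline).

— Period 1 —
Births: 6950 × 0.377 = 2620, 2900 × 0.42 = 1218 ⇒ total 3838
20–39: 4000 × 0.964 = 3856
40–59: 6950 × 0.931 = 6470
60–79: 2900 × 0.946 = 2743
Net migration: 0–19 − 80 → 3758; 20–39 + 230 → 4086; 40–59 − 270 → 6200; 60–79 + 300 → 3043
Giving 3758 / 4086 / 6200 / 3043.
— Period 2 —
Births: 4086 × 0.377 = 1540, 6200 × 0.42 = 2604 ⇒ total 4144
20–39: 3758 × 0.964 = 3623
40–59: 4086 × 0.931 = 3804
60–79: 6200 × 0.946 = 5865
Net migration: 0–19 − 80 → 4064; 20–39 + 230 → 3853; 40–59 − 270 → 3534; 60–79 + 300 → 6165
Giving 4064 / 3853 / 3534 / 6165.
— Period 3 —
Births: 3853 × 0.377 = 1453, 3534 × 0.42 = 1484 ⇒ total 2937
20–39: 4064 × 0.964 = 3918
40–59: 3853 × 0.931 = 3587
60–79: 3534 × 0.946 = 3343
Net migration: 0–19 − 80 → 2857; 20–39 + 230 → 4148; 40–59 − 270 → 3317; 60–79 + 300 → 3643
Giving 2857 / 4148 / 3317 / 3643.
— Period 4 —
Births: 4148 × 0.377 = 1564, 3317 × 0.42 = 1393 ⇒ total 2957
20–39: 2857 × 0.964 = 2754
40–59: 4148 × 0.931 = 3862
60–79: 3317 × 0.946 = 3138
Net migration: 0–19 − 80 → 2877; 20–39 + 230 → 2984; 40–59 − 270 → 3592; 60–79 + 300 → 3438
Giving 2877 / 2984 / 3592 / 3438.
Total: 18800 → 12891; change = -5909; percentage change = -31.4%

-31.4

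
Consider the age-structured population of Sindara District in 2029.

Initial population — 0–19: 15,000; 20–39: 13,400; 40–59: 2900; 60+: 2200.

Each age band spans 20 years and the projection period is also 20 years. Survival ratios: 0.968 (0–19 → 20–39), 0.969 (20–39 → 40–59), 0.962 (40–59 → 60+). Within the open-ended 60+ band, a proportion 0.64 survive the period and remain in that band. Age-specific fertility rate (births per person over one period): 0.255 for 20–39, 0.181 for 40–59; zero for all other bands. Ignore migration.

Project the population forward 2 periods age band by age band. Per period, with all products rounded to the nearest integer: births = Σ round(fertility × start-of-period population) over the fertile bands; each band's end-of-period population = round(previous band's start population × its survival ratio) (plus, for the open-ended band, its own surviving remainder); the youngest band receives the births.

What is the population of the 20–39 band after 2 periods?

3816

— Period 1 —
Births: 13400 * 0.255 = 3417  |  2900 * 0.181 = 525 ⇒ total 3942
20–39: 15000 * 0.968 = 14520
40–59: 13400 * 0.969 = 12985
60+: 2900 * 0.962 + 2200 * 0.64 = 2790 + 1408 = 4198
End of period: [3942, 14520, 12985, 4198]
— Period 2 —
Births: 14520 * 0.255 = 3703  |  12985 * 0.181 = 2350 ⇒ total 6053
20–39: 3942 * 0.968 = 3816
40–59: 14520 * 0.969 = 14070
60+: 12985 * 0.962 + 4198 * 0.64 = 12492 + 2687 = 15179
End of period: [6053, 3816, 14070, 15179]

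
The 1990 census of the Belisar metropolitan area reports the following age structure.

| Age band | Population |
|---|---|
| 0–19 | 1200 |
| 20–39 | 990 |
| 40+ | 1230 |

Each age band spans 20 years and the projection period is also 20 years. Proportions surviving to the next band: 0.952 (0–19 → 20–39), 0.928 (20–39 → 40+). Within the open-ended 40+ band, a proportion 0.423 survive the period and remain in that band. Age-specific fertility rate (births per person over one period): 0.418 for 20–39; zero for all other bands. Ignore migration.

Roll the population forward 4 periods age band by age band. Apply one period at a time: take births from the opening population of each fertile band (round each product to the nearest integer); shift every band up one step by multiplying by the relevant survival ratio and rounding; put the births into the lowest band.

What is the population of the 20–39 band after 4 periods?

157

Numbering the groups 1..3 from youngest to oldest:
— Period 1 —
Births: 990 × 0.418 = 414
Group 2: 1200 × 0.952 = 1142
Group 3: 990 × 0.928 + 1230 × 0.423 = 919 + 520 = 1439
→ [414, 1142, 1439]
— Period 2 —
Births: 1142 × 0.418 = 477
Group 2: 414 × 0.952 = 394
Group 3: 1142 × 0.928 + 1439 × 0.423 = 1060 + 609 = 1669
→ [477, 394, 1669]
— Period 3 —
Births: 394 × 0.418 = 165
Group 2: 477 × 0.952 = 454
Group 3: 394 × 0.928 + 1669 × 0.423 = 366 + 706 = 1072
→ [165, 454, 1072]
— Period 4 —
Births: 454 × 0.418 = 190
Group 2: 165 × 0.952 = 157
Group 3: 454 × 0.928 + 1072 × 0.423 = 421 + 453 = 874
→ [190, 157, 874]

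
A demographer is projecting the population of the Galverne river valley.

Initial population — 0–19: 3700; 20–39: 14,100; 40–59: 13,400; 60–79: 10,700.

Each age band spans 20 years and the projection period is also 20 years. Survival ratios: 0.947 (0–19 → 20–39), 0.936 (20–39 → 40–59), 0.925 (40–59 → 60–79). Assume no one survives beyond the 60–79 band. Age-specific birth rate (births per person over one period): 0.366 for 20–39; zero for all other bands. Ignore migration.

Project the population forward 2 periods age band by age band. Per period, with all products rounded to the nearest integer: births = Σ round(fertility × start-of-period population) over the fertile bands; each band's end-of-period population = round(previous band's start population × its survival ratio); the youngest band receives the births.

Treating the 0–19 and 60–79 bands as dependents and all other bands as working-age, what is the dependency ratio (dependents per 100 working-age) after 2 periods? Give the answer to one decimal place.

Let group 1 be 0–19 through group 4 = 60–79.
Period 1.
Births: 14100 × 0.366 = 5161
Group 2: 3700 × 0.947 = 3504
Group 3: 14100 × 0.936 = 13198
Group 4: 13400 × 0.925 = 12395
Giving 5161 / 3504 / 13198 / 12395.
Period 2.
Births: 3504 × 0.366 = 1282
Group 2: 5161 × 0.947 = 4887
Group 3: 3504 × 0.936 = 3280
Group 4: 13198 × 0.925 = 12208
Giving 1282 / 4887 / 3280 / 12208.
Dependents (band 0–19 + band 60–79) = 1282 + 12208 = 13490; working-age = 8167; ratio = 13490/8167 × 100 = 165.2

165.2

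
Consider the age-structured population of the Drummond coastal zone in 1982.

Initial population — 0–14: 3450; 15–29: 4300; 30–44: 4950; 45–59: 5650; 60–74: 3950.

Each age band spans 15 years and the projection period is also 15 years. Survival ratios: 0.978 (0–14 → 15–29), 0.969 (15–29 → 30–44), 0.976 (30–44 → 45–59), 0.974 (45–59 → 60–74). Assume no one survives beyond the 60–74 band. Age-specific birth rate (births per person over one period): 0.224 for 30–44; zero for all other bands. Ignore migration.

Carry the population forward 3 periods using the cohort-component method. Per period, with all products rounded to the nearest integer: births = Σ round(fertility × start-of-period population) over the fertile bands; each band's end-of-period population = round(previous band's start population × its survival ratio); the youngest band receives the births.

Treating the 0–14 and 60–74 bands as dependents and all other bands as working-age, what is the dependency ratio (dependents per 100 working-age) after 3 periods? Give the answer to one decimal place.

91.1

Numbering the groups 1..5 from youngest to oldest:
[period 1]
Births: 4950 × 0.224 = 1109
Group 2: 3450 × 0.978 = 3374
Group 3: 4300 × 0.969 = 4167
Group 4: 4950 × 0.976 = 4831
Group 5: 5650 × 0.974 = 5503
→ [1109, 3374, 4167, 4831, 5503]
[period 2]
Births: 4167 × 0.224 = 933
Group 2: 1109 × 0.978 = 1085
Group 3: 3374 × 0.969 = 3269
Group 4: 4167 × 0.976 = 4067
Group 5: 4831 × 0.974 = 4705
→ [933, 1085, 3269, 4067, 4705]
[period 3]
Births: 3269 × 0.224 = 732
Group 2: 933 × 0.978 = 912
Group 3: 1085 × 0.969 = 1051
Group 4: 3269 × 0.976 = 3191
Group 5: 4067 × 0.974 = 3961
→ [732, 912, 1051, 3191, 3961]
Dependents (band 0–14 + band 60–74) = 732 + 3961 = 4693; working-age = 5154; ratio = 4693/5154 × 100 = 91.1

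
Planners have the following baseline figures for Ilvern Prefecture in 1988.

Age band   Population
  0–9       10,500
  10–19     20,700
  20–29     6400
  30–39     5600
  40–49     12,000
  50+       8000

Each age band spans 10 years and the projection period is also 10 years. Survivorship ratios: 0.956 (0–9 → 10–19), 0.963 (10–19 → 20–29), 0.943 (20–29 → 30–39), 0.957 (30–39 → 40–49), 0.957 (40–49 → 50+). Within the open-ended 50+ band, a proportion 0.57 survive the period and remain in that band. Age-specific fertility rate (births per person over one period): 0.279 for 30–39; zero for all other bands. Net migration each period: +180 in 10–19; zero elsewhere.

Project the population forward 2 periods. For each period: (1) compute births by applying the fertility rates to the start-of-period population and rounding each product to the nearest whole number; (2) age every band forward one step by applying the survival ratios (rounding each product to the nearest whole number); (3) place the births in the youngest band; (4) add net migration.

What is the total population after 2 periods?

Period 1.
Births: 5600 * 0.279 = 1562
10–19: 10500 * 0.956 = 10038
20–29: 20700 * 0.963 = 19934
30–39: 6400 * 0.943 = 6035
40–49: 5600 * 0.957 = 5359
50+: 12000 * 0.957 + 8000 * 0.57 = 11484 + 4560 = 16044
Net migration: 10–19 + 180 → 10218
Giving 1562 / 10218 / 19934 / 6035 / 5359 / 16044.
Period 2.
Births: 6035 * 0.279 = 1684
10–19: 1562 * 0.956 = 1493
20–29: 10218 * 0.963 = 9840
30–39: 19934 * 0.943 = 18798
40–49: 6035 * 0.957 = 5775
50+: 5359 * 0.957 + 16044 * 0.57 = 5129 + 9145 = 14274
Net migration: 10–19 + 180 → 1673
Giving 1684 / 1673 / 9840 / 18798 / 5775 / 14274.
Total after period 2: 1684 + 1673 + 9840 + 18798 + 5775 + 14274 = 52044

52044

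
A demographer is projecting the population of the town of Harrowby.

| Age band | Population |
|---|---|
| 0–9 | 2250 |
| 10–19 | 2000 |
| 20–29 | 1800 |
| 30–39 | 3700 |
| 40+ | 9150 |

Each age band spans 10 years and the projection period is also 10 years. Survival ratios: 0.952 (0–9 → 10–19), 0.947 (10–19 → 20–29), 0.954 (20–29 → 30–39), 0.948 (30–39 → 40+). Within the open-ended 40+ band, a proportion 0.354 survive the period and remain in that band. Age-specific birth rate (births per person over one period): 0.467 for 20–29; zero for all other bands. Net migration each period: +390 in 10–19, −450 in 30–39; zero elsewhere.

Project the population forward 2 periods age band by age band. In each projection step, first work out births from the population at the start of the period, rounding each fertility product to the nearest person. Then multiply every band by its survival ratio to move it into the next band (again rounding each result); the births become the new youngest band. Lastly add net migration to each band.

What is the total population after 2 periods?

9419

Let group 1 be 0–9 through group 5 = 40+.
— Period 1 —
Births: 1800 × 0.467 = 841
Group 2: 2250 × 0.952 = 2142
Group 3: 2000 × 0.947 = 1894
Group 4: 1800 × 0.954 = 1717
Group 5: 3700 × 0.948 + 9150 × 0.354 = 3508 + 3239 = 6747
Net migration: Group 2 + 390 → 2532; Group 4 − 450 → 1267
→ [841, 2532, 1894, 1267, 6747]
— Period 2 —
Births: 1894 × 0.467 = 884
Group 2: 841 × 0.952 = 801
Group 3: 2532 × 0.947 = 2398
Group 4: 1894 × 0.954 = 1807
Group 5: 1267 × 0.948 + 6747 × 0.354 = 1201 + 2388 = 3589
Net migration: Group 2 + 390 → 1191; Group 4 − 450 → 1357
→ [884, 1191, 2398, 1357, 3589]
Total after period 2: 884 + 1191 + 2398 + 1357 + 3589 = 9419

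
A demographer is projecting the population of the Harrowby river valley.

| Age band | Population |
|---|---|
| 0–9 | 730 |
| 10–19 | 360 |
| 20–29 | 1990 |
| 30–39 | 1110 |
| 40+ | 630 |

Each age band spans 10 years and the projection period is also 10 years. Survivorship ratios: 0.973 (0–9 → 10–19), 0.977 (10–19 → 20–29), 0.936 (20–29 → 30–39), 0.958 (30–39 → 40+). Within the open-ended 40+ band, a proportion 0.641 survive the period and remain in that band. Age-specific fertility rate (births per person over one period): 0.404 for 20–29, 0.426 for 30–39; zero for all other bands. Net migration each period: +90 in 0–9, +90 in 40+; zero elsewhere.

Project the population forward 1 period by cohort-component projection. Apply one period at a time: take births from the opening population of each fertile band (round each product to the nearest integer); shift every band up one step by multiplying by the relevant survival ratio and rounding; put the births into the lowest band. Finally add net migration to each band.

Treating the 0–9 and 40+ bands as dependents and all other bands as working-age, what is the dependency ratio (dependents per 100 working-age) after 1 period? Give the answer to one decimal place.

Numbering the bands 1..5 from youngest to oldest:
Period 1:
Births: 1990 × 0.404 = 804, 1110 × 0.426 = 473 → 1277
Band 2: 730 × 0.973 = 710
Band 3: 360 × 0.977 = 352
Band 4: 1990 × 0.936 = 1863
Band 5: 1110 × 0.958 + 630 × 0.641 = 1063 + 404 = 1467
Net migration: Band 1 + 90 → 1367; Band 5 + 90 → 1557
End of period: [1367, 710, 352, 1863, 1557]
Dependents (band 0–9 + band 40+) = 1367 + 1557 = 2924; working-age = 2925; ratio = 2924/2925 × 100 = 100.0

100.0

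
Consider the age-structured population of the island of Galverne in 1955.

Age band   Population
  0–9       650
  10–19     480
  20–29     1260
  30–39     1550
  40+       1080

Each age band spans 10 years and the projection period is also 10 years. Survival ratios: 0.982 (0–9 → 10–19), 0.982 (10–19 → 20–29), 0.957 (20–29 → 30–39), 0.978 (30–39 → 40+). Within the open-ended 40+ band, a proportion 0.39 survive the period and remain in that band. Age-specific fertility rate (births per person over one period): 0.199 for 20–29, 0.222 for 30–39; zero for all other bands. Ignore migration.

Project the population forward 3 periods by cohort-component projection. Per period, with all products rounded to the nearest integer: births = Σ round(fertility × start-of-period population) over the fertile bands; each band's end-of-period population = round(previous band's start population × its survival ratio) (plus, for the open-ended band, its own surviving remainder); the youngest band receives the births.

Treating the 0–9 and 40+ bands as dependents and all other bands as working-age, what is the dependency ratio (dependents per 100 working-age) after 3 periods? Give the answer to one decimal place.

92.9

Period 1:
Births: 1260 × 0.199 = 251, 1550 × 0.222 = 344 — total 595
10–19: 650 × 0.982 = 638
20–29: 480 × 0.982 = 471
30–39: 1260 × 0.957 = 1206
40+: 1550 × 0.978 + 1080 × 0.39 = 1516 + 421 = 1937
Giving 595 / 638 / 471 / 1206 / 1937.
Period 2:
Births: 471 × 0.199 = 94, 1206 × 0.222 = 268 — total 362
10–19: 595 × 0.982 = 584
20–29: 638 × 0.982 = 627
30–39: 471 × 0.957 = 451
40+: 1206 × 0.978 + 1937 × 0.39 = 1179 + 755 = 1934
Giving 362 / 584 / 627 / 451 / 1934.
Period 3:
Births: 627 × 0.199 = 125, 451 × 0.222 = 100 — total 225
10–19: 362 × 0.982 = 355
20–29: 584 × 0.982 = 573
30–39: 627 × 0.957 = 600
40+: 451 × 0.978 + 1934 × 0.39 = 441 + 754 = 1195
Giving 225 / 355 / 573 / 600 / 1195.
Dependents (band 0–9 + band 40+) = 225 + 1195 = 1420; working-age = 1528; ratio = 1420/1528 × 100 = 92.9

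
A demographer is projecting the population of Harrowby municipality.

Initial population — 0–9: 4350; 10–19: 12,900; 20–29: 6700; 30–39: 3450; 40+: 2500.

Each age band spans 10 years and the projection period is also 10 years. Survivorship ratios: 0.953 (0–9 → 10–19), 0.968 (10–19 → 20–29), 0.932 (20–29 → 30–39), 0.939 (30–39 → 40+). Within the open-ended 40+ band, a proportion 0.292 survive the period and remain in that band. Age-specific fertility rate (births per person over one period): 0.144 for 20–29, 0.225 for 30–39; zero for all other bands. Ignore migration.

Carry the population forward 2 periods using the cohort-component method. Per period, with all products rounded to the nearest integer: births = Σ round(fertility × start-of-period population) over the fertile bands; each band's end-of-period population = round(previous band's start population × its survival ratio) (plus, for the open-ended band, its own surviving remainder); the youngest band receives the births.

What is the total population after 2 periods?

Period 1.
Births: 6700 * 0.144 = 965, 3450 * 0.225 = 776 → total 1741
10–19: 4350 * 0.953 = 4146
20–29: 12900 * 0.968 = 12487
30–39: 6700 * 0.932 = 6244
40+: 3450 * 0.939 + 2500 * 0.292 = 3240 + 730 = 3970
Population now: 0–9=1741, 10–19=4146, 20–29=12487, 30–39=6244, 40+=3970
Period 2.
Births: 12487 * 0.144 = 1798, 6244 * 0.225 = 1405 → total 3203
10–19: 1741 * 0.953 = 1659
20–29: 4146 * 0.968 = 4013
30–39: 12487 * 0.932 = 11638
40+: 6244 * 0.939 + 3970 * 0.292 = 5863 + 1159 = 7022
Population now: 0–9=3203, 10–19=1659, 20–29=4013, 30–39=11638, 40+=7022
Total after period 2: 3203 + 1659 + 4013 + 11638 + 7022 = 27535

27535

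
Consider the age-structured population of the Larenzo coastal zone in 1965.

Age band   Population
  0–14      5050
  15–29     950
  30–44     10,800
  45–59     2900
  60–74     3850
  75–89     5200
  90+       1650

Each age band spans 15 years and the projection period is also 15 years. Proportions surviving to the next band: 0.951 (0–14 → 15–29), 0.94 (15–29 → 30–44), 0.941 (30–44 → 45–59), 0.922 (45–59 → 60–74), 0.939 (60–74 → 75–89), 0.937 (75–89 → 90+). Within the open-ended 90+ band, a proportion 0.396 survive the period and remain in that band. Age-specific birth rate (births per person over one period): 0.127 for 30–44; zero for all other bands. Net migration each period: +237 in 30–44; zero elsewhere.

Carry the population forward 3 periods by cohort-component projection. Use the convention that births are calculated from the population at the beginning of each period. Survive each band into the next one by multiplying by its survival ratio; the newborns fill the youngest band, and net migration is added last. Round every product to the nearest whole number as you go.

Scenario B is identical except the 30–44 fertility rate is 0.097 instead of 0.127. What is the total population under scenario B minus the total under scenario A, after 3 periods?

-465

Call the groups 1 to 7, youngest first.
After projecting period 1:
Births: 10800 * 0.127 = 1372
Group 2: 5050 * 0.951 = 4803
Group 3: 950 * 0.94 = 893
Group 4: 10800 * 0.941 = 10163
Group 5: 2900 * 0.922 = 2674
Group 6: 3850 * 0.939 = 3615
Group 7: 5200 * 0.937 + 1650 * 0.396 = 4872 + 653 = 5525
Net migration: Group 3 + 237 → 1130
Giving 1372 / 4803 / 1130 / 10163 / 2674 / 3615 / 5525.
After projecting period 2:
Births: 1130 * 0.127 = 144
Group 2: 1372 * 0.951 = 1305
Group 3: 4803 * 0.94 = 4515
Group 4: 1130 * 0.941 = 1063
Group 5: 10163 * 0.922 = 9370
Group 6: 2674 * 0.939 = 2511
Group 7: 3615 * 0.937 + 5525 * 0.396 = 3387 + 2188 = 5575
Net migration: Group 3 + 237 → 4752
Giving 144 / 1305 / 4752 / 1063 / 9370 / 2511 / 5575.
After projecting period 3:
Births: 4752 * 0.127 = 604
Group 2: 144 * 0.951 = 137
Group 3: 1305 * 0.94 = 1227
Group 4: 4752 * 0.941 = 4472
Group 5: 1063 * 0.922 = 980
Group 6: 9370 * 0.939 = 8798
Group 7: 2511 * 0.937 + 5575 * 0.396 = 2353 + 2208 = 4561
Net migration: Group 3 + 237 → 1464
Giving 604 / 137 / 1464 / 4472 / 980 / 8798 / 4561.
Scenario A total after 3 periods: 21016
Scenario B projection —
After projecting period 1:
Births: 10800 * 0.097 = 1048
Group 2: 5050 * 0.951 = 4803
Group 3: 950 * 0.94 = 893
Group 4: 10800 * 0.941 = 10163
Group 5: 2900 * 0.922 = 2674
Group 6: 3850 * 0.939 = 3615
Group 7: 5200 * 0.937 + 1650 * 0.396 = 4872 + 653 = 5525
Net migration: Group 3 + 237 → 1130
Giving 1048 / 4803 / 1130 / 10163 / 2674 / 3615 / 5525.
After projecting period 2:
Births: 1130 * 0.097 = 110
Group 2: 1048 * 0.951 = 997
Group 3: 4803 * 0.94 = 4515
Group 4: 1130 * 0.941 = 1063
Group 5: 10163 * 0.922 = 9370
Group 6: 2674 * 0.939 = 2511
Group 7: 3615 * 0.937 + 5525 * 0.396 = 3387 + 2188 = 5575
Net migration: Group 3 + 237 → 4752
Giving 110 / 997 / 4752 / 1063 / 9370 / 2511 / 5575.
After projecting period 3:
Births: 4752 * 0.097 = 461
Group 2: 110 * 0.951 = 105
Group 3: 997 * 0.94 = 937
Group 4: 4752 * 0.941 = 4472
Group 5: 1063 * 0.922 = 980
Group 6: 9370 * 0.939 = 8798
Group 7: 2511 * 0.937 + 5575 * 0.396 = 2353 + 2208 = 4561
Net migration: Group 3 + 237 → 1174
Giving 461 / 105 / 1174 / 4472 / 980 / 8798 / 4561.
Scenario B total after 3 periods: 20551
Difference B − A = 20551 − 21016 = -465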